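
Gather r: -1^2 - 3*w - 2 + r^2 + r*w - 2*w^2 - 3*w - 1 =r^2 + r*w - 2*w^2 - 6*w - 4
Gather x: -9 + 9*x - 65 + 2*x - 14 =11*x - 88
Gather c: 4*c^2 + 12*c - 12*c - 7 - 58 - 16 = 4*c^2 - 81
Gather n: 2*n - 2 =2*n - 2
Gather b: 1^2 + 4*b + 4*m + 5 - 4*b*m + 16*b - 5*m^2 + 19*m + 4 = b*(20 - 4*m) - 5*m^2 + 23*m + 10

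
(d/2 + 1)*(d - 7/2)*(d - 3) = d^3/2 - 9*d^2/4 - 5*d/4 + 21/2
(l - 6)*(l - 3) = l^2 - 9*l + 18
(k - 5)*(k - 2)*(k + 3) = k^3 - 4*k^2 - 11*k + 30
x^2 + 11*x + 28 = (x + 4)*(x + 7)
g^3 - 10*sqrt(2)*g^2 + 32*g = g*(g - 8*sqrt(2))*(g - 2*sqrt(2))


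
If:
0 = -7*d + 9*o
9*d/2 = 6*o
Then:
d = 0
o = 0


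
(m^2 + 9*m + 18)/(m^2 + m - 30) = (m + 3)/(m - 5)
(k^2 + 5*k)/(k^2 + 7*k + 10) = k/(k + 2)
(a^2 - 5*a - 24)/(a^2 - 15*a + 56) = (a + 3)/(a - 7)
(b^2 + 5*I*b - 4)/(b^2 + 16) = (b + I)/(b - 4*I)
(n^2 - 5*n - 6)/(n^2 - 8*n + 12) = (n + 1)/(n - 2)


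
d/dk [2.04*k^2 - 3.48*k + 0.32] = 4.08*k - 3.48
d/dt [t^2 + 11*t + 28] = 2*t + 11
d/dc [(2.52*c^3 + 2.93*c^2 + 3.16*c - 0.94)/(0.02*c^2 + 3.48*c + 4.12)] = (0.0504*c^4 + 17.5392*c^3 + 41.2804*c^2 + 24.1808*c + 16.2904)/(0.0004*c^4 + 0.1392*c^3 + 12.2752*c^2 + 28.6752*c + 16.9744)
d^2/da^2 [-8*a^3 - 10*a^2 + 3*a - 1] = -48*a - 20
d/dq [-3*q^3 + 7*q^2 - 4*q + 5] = -9*q^2 + 14*q - 4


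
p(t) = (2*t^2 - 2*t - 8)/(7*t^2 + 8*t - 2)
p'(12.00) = 0.00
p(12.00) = 0.23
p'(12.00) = 0.00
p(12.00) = 0.23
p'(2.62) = 0.12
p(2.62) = 0.01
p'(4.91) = 0.03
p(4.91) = 0.15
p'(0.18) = 789.86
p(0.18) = 24.90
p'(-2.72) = 0.01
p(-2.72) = 0.44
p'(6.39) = 0.02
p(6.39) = 0.18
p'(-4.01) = 0.02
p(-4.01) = 0.41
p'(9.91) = 0.01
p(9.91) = 0.22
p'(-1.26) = -16.49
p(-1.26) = 2.38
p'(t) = (-14*t - 8)*(2*t^2 - 2*t - 8)/(7*t^2 + 8*t - 2)^2 + (4*t - 2)/(7*t^2 + 8*t - 2) = 2*(15*t^2 + 52*t + 34)/(49*t^4 + 112*t^3 + 36*t^2 - 32*t + 4)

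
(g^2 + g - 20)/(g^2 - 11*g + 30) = (g^2 + g - 20)/(g^2 - 11*g + 30)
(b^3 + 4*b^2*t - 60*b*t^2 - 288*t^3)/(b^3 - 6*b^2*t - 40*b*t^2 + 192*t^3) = (-b - 6*t)/(-b + 4*t)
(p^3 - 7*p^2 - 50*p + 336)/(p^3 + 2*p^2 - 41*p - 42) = (p - 8)/(p + 1)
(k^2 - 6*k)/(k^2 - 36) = k/(k + 6)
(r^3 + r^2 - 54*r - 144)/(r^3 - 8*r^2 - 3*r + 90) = (r^2 - 2*r - 48)/(r^2 - 11*r + 30)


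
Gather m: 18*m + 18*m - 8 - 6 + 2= 36*m - 12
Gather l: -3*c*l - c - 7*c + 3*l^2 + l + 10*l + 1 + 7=-8*c + 3*l^2 + l*(11 - 3*c) + 8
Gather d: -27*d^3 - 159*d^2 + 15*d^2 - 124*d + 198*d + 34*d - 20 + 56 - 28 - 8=-27*d^3 - 144*d^2 + 108*d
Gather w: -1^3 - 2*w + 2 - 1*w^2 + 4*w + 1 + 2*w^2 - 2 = w^2 + 2*w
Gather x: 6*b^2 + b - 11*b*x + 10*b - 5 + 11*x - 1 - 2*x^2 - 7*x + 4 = 6*b^2 + 11*b - 2*x^2 + x*(4 - 11*b) - 2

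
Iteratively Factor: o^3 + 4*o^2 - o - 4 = (o + 4)*(o^2 - 1) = (o + 1)*(o + 4)*(o - 1)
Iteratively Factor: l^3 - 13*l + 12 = (l + 4)*(l^2 - 4*l + 3) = (l - 3)*(l + 4)*(l - 1)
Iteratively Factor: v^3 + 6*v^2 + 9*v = (v)*(v^2 + 6*v + 9) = v*(v + 3)*(v + 3)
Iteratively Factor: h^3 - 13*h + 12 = (h - 3)*(h^2 + 3*h - 4) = (h - 3)*(h - 1)*(h + 4)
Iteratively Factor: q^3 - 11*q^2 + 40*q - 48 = (q - 3)*(q^2 - 8*q + 16) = (q - 4)*(q - 3)*(q - 4)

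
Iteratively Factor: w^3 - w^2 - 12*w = (w - 4)*(w^2 + 3*w) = w*(w - 4)*(w + 3)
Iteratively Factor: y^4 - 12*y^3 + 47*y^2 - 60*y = (y - 5)*(y^3 - 7*y^2 + 12*y) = y*(y - 5)*(y^2 - 7*y + 12) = y*(y - 5)*(y - 4)*(y - 3)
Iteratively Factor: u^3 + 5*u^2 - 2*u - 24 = (u + 3)*(u^2 + 2*u - 8) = (u - 2)*(u + 3)*(u + 4)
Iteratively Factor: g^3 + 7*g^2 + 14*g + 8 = (g + 1)*(g^2 + 6*g + 8) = (g + 1)*(g + 2)*(g + 4)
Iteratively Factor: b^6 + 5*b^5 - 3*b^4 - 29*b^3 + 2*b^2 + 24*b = (b - 2)*(b^5 + 7*b^4 + 11*b^3 - 7*b^2 - 12*b) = (b - 2)*(b + 4)*(b^4 + 3*b^3 - b^2 - 3*b) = (b - 2)*(b + 3)*(b + 4)*(b^3 - b) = b*(b - 2)*(b + 3)*(b + 4)*(b^2 - 1) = b*(b - 2)*(b + 1)*(b + 3)*(b + 4)*(b - 1)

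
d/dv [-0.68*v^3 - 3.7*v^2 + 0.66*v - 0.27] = -2.04*v^2 - 7.4*v + 0.66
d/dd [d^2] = 2*d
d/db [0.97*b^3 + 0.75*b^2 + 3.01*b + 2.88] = 2.91*b^2 + 1.5*b + 3.01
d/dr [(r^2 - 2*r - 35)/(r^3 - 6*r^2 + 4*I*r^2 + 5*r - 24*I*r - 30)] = (-r^4 + 4*r^3 + r^2*(98 - 16*I) + r*(-480 + 280*I) + 235 - 840*I)/(r^6 + r^5*(-12 + 8*I) + r^4*(30 - 96*I) + r^3*(72 + 328*I) + r^2*(-191 - 480*I) + r*(-300 + 1440*I) + 900)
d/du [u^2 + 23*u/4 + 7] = 2*u + 23/4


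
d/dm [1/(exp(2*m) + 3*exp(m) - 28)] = (-2*exp(m) - 3)*exp(m)/(exp(2*m) + 3*exp(m) - 28)^2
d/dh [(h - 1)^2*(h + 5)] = 3*(h - 1)*(h + 3)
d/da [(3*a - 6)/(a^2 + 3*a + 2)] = 3*(-a^2 + 4*a + 8)/(a^4 + 6*a^3 + 13*a^2 + 12*a + 4)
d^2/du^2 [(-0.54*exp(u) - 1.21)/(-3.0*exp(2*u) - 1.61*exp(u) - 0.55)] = (4.86*exp(4*u) + 40.9518*exp(3*u) + 12.1869*exp(2*u) - 5.327729*exp(u) - 0.908105)*exp(u)/(27.0*exp(6*u) + 43.47*exp(5*u) + 38.1789*exp(4*u) + 20.112281*exp(3*u) + 6.999465*exp(2*u) + 1.461075*exp(u) + 0.166375)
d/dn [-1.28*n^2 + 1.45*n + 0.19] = 1.45 - 2.56*n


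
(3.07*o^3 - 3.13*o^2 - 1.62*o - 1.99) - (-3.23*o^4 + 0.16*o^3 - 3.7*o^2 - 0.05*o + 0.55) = 3.23*o^4 + 2.91*o^3 + 0.57*o^2 - 1.57*o - 2.54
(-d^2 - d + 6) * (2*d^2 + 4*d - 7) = -2*d^4 - 6*d^3 + 15*d^2 + 31*d - 42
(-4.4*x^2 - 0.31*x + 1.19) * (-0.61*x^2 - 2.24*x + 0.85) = 2.684*x^4 + 10.0451*x^3 - 3.7715*x^2 - 2.9291*x + 1.0115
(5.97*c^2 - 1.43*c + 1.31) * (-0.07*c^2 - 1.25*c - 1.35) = -0.4179*c^4 - 7.3624*c^3 - 6.3637*c^2 + 0.293*c - 1.7685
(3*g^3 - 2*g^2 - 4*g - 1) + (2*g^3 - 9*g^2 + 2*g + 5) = 5*g^3 - 11*g^2 - 2*g + 4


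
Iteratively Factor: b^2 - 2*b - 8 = (b + 2)*(b - 4)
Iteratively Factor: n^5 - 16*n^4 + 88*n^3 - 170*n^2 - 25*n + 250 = (n - 5)*(n^4 - 11*n^3 + 33*n^2 - 5*n - 50) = (n - 5)^2*(n^3 - 6*n^2 + 3*n + 10) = (n - 5)^2*(n - 2)*(n^2 - 4*n - 5) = (n - 5)^3*(n - 2)*(n + 1)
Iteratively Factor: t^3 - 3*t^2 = (t)*(t^2 - 3*t) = t*(t - 3)*(t)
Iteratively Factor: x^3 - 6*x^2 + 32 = (x + 2)*(x^2 - 8*x + 16) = (x - 4)*(x + 2)*(x - 4)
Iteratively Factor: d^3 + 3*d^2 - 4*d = (d)*(d^2 + 3*d - 4) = d*(d + 4)*(d - 1)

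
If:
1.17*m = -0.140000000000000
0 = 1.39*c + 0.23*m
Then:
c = 0.02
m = -0.12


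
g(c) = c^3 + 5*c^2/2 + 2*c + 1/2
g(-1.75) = -0.70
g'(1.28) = 13.32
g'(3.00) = 44.00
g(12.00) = 2112.50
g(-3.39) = -16.51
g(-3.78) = -25.35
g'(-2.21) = 5.60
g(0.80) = 4.21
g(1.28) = 9.25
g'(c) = 3*c^2 + 5*c + 2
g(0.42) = 1.86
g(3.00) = 56.00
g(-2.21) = -2.50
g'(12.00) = 494.00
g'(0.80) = 7.92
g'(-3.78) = 25.97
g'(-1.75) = 2.44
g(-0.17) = 0.23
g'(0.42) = 4.63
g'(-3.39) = 19.53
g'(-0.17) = 1.24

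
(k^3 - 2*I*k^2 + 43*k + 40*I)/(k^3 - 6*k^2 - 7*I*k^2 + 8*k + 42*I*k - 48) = (k + 5*I)/(k - 6)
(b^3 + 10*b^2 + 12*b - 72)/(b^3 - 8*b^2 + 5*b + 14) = (b^2 + 12*b + 36)/(b^2 - 6*b - 7)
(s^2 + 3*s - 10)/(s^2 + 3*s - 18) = (s^2 + 3*s - 10)/(s^2 + 3*s - 18)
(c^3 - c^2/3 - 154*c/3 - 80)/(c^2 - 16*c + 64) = (c^2 + 23*c/3 + 10)/(c - 8)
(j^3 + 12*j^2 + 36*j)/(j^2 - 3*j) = (j^2 + 12*j + 36)/(j - 3)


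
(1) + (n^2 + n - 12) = n^2 + n - 11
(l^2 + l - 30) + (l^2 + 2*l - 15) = 2*l^2 + 3*l - 45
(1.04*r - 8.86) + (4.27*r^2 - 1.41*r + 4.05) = 4.27*r^2 - 0.37*r - 4.81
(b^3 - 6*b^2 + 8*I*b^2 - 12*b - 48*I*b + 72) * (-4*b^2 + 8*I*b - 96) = -4*b^5 + 24*b^4 - 24*I*b^4 - 112*b^3 + 144*I*b^3 + 672*b^2 - 864*I*b^2 + 1152*b + 5184*I*b - 6912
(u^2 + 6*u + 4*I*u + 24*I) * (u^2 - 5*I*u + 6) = u^4 + 6*u^3 - I*u^3 + 26*u^2 - 6*I*u^2 + 156*u + 24*I*u + 144*I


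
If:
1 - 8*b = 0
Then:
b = 1/8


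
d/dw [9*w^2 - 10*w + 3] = 18*w - 10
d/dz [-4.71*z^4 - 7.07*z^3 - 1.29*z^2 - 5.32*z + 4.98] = -18.84*z^3 - 21.21*z^2 - 2.58*z - 5.32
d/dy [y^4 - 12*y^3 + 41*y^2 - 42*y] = 4*y^3 - 36*y^2 + 82*y - 42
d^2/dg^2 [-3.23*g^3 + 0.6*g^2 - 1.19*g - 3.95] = 1.2 - 19.38*g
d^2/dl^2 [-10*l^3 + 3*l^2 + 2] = 6 - 60*l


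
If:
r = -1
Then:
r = -1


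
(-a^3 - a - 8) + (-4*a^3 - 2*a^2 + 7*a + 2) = -5*a^3 - 2*a^2 + 6*a - 6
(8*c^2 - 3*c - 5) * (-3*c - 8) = -24*c^3 - 55*c^2 + 39*c + 40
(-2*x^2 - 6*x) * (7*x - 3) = -14*x^3 - 36*x^2 + 18*x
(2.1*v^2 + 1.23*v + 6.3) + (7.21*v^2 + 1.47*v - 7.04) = 9.31*v^2 + 2.7*v - 0.74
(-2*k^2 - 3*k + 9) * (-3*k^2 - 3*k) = 6*k^4 + 15*k^3 - 18*k^2 - 27*k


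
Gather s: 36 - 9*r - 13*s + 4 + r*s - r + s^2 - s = -10*r + s^2 + s*(r - 14) + 40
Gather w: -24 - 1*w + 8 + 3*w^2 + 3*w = 3*w^2 + 2*w - 16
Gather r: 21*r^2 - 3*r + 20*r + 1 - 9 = 21*r^2 + 17*r - 8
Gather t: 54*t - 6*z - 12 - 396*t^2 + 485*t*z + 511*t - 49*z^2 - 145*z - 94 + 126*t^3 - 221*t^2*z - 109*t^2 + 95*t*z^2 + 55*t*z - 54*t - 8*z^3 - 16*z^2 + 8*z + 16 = 126*t^3 + t^2*(-221*z - 505) + t*(95*z^2 + 540*z + 511) - 8*z^3 - 65*z^2 - 143*z - 90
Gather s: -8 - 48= -56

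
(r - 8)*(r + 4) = r^2 - 4*r - 32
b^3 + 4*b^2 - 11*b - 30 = (b - 3)*(b + 2)*(b + 5)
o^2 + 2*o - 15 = (o - 3)*(o + 5)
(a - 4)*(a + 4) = a^2 - 16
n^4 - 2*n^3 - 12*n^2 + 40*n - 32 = (n - 2)^3*(n + 4)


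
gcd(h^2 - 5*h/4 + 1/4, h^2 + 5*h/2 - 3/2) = 1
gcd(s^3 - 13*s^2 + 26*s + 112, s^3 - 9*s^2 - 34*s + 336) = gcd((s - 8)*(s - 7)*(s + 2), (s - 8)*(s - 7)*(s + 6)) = s^2 - 15*s + 56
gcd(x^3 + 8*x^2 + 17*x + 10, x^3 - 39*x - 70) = x^2 + 7*x + 10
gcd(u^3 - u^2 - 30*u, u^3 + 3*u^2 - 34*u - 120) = u^2 - u - 30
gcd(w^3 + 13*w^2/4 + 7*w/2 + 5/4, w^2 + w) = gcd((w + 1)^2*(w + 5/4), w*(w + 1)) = w + 1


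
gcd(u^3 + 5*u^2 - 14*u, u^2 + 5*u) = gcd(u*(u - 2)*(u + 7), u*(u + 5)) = u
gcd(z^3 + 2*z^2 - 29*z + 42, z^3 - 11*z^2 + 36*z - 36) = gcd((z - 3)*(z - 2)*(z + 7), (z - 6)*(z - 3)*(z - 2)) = z^2 - 5*z + 6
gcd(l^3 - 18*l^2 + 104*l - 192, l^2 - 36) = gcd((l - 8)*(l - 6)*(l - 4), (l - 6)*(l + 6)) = l - 6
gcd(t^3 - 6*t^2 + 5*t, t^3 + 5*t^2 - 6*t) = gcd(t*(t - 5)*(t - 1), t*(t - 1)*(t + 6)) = t^2 - t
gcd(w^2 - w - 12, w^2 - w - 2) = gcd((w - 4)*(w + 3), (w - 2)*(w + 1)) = 1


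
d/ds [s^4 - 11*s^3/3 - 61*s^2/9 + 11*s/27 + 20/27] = 4*s^3 - 11*s^2 - 122*s/9 + 11/27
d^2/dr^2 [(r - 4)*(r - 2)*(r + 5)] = 6*r - 2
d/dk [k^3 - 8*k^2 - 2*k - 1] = 3*k^2 - 16*k - 2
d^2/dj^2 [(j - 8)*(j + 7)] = 2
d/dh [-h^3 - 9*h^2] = 3*h*(-h - 6)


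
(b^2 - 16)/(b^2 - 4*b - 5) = (16 - b^2)/(-b^2 + 4*b + 5)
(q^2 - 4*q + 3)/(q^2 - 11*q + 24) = (q - 1)/(q - 8)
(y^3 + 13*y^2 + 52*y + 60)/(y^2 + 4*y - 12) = (y^2 + 7*y + 10)/(y - 2)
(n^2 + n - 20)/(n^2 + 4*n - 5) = (n - 4)/(n - 1)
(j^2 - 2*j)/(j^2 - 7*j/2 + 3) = 2*j/(2*j - 3)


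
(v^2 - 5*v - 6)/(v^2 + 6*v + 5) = (v - 6)/(v + 5)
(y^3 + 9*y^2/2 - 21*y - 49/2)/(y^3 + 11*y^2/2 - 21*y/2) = (2*y^2 - 5*y - 7)/(y*(2*y - 3))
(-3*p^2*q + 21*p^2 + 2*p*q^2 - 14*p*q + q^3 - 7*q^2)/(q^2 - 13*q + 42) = (-3*p^2 + 2*p*q + q^2)/(q - 6)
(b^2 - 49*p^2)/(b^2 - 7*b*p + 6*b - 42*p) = (b + 7*p)/(b + 6)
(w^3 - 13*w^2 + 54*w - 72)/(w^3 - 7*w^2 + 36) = (w - 4)/(w + 2)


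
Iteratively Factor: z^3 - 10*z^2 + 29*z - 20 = (z - 4)*(z^2 - 6*z + 5) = (z - 4)*(z - 1)*(z - 5)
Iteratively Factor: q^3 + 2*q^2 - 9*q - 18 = (q - 3)*(q^2 + 5*q + 6) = (q - 3)*(q + 2)*(q + 3)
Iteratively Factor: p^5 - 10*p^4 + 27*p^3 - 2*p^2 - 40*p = (p - 4)*(p^4 - 6*p^3 + 3*p^2 + 10*p) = (p - 4)*(p + 1)*(p^3 - 7*p^2 + 10*p) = (p - 4)*(p - 2)*(p + 1)*(p^2 - 5*p) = (p - 5)*(p - 4)*(p - 2)*(p + 1)*(p)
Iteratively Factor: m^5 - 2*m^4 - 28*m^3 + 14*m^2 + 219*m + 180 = (m + 3)*(m^4 - 5*m^3 - 13*m^2 + 53*m + 60) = (m - 5)*(m + 3)*(m^3 - 13*m - 12) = (m - 5)*(m + 1)*(m + 3)*(m^2 - m - 12) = (m - 5)*(m + 1)*(m + 3)^2*(m - 4)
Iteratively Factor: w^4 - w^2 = (w)*(w^3 - w) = w*(w + 1)*(w^2 - w) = w^2*(w + 1)*(w - 1)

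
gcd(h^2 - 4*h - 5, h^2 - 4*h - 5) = h^2 - 4*h - 5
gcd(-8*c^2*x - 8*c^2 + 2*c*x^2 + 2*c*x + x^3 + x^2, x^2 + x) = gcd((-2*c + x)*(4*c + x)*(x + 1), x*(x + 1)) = x + 1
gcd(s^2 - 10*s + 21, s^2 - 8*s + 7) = s - 7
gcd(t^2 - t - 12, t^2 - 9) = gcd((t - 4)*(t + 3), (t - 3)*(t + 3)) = t + 3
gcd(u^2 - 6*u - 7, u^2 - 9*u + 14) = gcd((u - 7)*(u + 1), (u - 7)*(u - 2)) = u - 7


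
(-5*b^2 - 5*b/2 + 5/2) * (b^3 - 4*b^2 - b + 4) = -5*b^5 + 35*b^4/2 + 35*b^3/2 - 55*b^2/2 - 25*b/2 + 10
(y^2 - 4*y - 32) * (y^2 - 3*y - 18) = y^4 - 7*y^3 - 38*y^2 + 168*y + 576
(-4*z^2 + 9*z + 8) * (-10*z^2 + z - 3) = 40*z^4 - 94*z^3 - 59*z^2 - 19*z - 24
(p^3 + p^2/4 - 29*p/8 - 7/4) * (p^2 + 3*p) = p^5 + 13*p^4/4 - 23*p^3/8 - 101*p^2/8 - 21*p/4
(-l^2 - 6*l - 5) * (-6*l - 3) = 6*l^3 + 39*l^2 + 48*l + 15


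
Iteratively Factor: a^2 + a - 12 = (a - 3)*(a + 4)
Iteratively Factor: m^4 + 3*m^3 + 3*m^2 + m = (m + 1)*(m^3 + 2*m^2 + m) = m*(m + 1)*(m^2 + 2*m + 1) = m*(m + 1)^2*(m + 1)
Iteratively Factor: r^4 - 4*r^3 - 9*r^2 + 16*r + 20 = (r - 2)*(r^3 - 2*r^2 - 13*r - 10) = (r - 5)*(r - 2)*(r^2 + 3*r + 2) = (r - 5)*(r - 2)*(r + 2)*(r + 1)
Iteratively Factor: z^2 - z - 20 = (z - 5)*(z + 4)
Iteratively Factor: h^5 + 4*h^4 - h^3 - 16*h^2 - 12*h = (h + 1)*(h^4 + 3*h^3 - 4*h^2 - 12*h) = h*(h + 1)*(h^3 + 3*h^2 - 4*h - 12) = h*(h + 1)*(h + 2)*(h^2 + h - 6) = h*(h - 2)*(h + 1)*(h + 2)*(h + 3)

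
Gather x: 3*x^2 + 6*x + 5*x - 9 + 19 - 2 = 3*x^2 + 11*x + 8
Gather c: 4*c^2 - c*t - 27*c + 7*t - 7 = 4*c^2 + c*(-t - 27) + 7*t - 7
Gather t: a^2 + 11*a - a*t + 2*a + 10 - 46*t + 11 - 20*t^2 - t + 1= a^2 + 13*a - 20*t^2 + t*(-a - 47) + 22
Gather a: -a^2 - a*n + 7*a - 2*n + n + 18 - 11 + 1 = -a^2 + a*(7 - n) - n + 8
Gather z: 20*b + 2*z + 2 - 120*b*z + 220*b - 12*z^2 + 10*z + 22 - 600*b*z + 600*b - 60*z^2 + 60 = 840*b - 72*z^2 + z*(12 - 720*b) + 84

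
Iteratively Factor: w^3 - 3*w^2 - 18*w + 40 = (w - 5)*(w^2 + 2*w - 8) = (w - 5)*(w + 4)*(w - 2)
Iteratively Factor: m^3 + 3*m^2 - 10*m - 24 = (m + 2)*(m^2 + m - 12) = (m + 2)*(m + 4)*(m - 3)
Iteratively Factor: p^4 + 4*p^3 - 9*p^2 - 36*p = (p)*(p^3 + 4*p^2 - 9*p - 36) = p*(p - 3)*(p^2 + 7*p + 12) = p*(p - 3)*(p + 4)*(p + 3)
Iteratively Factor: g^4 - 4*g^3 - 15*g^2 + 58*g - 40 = (g + 4)*(g^3 - 8*g^2 + 17*g - 10) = (g - 1)*(g + 4)*(g^2 - 7*g + 10) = (g - 5)*(g - 1)*(g + 4)*(g - 2)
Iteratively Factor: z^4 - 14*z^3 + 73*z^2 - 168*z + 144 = (z - 4)*(z^3 - 10*z^2 + 33*z - 36) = (z - 4)^2*(z^2 - 6*z + 9) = (z - 4)^2*(z - 3)*(z - 3)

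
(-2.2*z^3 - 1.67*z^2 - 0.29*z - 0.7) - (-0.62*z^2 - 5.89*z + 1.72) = -2.2*z^3 - 1.05*z^2 + 5.6*z - 2.42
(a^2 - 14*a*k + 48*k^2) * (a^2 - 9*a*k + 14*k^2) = a^4 - 23*a^3*k + 188*a^2*k^2 - 628*a*k^3 + 672*k^4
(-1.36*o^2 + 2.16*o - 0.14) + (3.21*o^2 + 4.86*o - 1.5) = 1.85*o^2 + 7.02*o - 1.64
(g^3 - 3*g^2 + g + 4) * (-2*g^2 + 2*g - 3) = -2*g^5 + 8*g^4 - 11*g^3 + 3*g^2 + 5*g - 12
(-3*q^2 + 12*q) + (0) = -3*q^2 + 12*q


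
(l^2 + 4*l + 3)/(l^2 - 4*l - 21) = (l + 1)/(l - 7)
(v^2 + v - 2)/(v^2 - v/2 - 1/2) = 2*(v + 2)/(2*v + 1)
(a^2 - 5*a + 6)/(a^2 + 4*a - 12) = (a - 3)/(a + 6)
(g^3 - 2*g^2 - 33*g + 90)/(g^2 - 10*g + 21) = (g^2 + g - 30)/(g - 7)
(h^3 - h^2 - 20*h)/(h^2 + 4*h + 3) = h*(h^2 - h - 20)/(h^2 + 4*h + 3)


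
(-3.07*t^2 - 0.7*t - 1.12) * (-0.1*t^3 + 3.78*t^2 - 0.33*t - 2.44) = 0.307*t^5 - 11.5346*t^4 - 1.5209*t^3 + 3.4882*t^2 + 2.0776*t + 2.7328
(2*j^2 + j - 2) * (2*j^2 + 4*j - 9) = 4*j^4 + 10*j^3 - 18*j^2 - 17*j + 18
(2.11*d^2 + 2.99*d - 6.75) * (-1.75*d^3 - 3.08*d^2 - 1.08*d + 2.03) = -3.6925*d^5 - 11.7313*d^4 + 0.324499999999999*d^3 + 21.8441*d^2 + 13.3597*d - 13.7025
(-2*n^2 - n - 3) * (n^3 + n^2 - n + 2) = -2*n^5 - 3*n^4 - 2*n^3 - 6*n^2 + n - 6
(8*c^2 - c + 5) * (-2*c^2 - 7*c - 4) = -16*c^4 - 54*c^3 - 35*c^2 - 31*c - 20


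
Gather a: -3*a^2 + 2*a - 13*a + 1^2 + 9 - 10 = -3*a^2 - 11*a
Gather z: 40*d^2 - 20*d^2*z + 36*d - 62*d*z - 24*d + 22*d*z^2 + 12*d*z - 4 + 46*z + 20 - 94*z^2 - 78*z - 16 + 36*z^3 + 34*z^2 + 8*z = 40*d^2 + 12*d + 36*z^3 + z^2*(22*d - 60) + z*(-20*d^2 - 50*d - 24)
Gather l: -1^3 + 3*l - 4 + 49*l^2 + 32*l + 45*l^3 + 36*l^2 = 45*l^3 + 85*l^2 + 35*l - 5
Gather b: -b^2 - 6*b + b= -b^2 - 5*b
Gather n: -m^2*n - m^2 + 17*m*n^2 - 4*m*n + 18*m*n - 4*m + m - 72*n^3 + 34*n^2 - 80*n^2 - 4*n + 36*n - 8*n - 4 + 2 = -m^2 - 3*m - 72*n^3 + n^2*(17*m - 46) + n*(-m^2 + 14*m + 24) - 2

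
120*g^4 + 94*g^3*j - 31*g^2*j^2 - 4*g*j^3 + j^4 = (-6*g + j)*(-4*g + j)*(g + j)*(5*g + j)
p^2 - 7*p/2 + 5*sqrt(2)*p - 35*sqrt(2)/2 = (p - 7/2)*(p + 5*sqrt(2))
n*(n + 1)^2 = n^3 + 2*n^2 + n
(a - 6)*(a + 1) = a^2 - 5*a - 6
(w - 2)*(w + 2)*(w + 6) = w^3 + 6*w^2 - 4*w - 24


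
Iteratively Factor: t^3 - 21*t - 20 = (t - 5)*(t^2 + 5*t + 4) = (t - 5)*(t + 1)*(t + 4)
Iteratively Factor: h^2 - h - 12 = (h + 3)*(h - 4)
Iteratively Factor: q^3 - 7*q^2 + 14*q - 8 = (q - 2)*(q^2 - 5*q + 4) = (q - 2)*(q - 1)*(q - 4)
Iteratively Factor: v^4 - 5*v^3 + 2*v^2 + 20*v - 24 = (v + 2)*(v^3 - 7*v^2 + 16*v - 12) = (v - 3)*(v + 2)*(v^2 - 4*v + 4) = (v - 3)*(v - 2)*(v + 2)*(v - 2)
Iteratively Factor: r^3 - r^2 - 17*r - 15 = (r - 5)*(r^2 + 4*r + 3) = (r - 5)*(r + 3)*(r + 1)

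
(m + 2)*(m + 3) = m^2 + 5*m + 6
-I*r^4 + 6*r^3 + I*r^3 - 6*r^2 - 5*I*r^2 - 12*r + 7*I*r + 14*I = (r - 2)*(r - I)*(r + 7*I)*(-I*r - I)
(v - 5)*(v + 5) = v^2 - 25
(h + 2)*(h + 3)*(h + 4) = h^3 + 9*h^2 + 26*h + 24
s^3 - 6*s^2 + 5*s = s*(s - 5)*(s - 1)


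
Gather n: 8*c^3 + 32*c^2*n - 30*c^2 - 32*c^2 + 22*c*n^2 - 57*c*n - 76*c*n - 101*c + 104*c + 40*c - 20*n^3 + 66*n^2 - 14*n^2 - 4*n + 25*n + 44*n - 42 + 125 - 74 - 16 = 8*c^3 - 62*c^2 + 43*c - 20*n^3 + n^2*(22*c + 52) + n*(32*c^2 - 133*c + 65) - 7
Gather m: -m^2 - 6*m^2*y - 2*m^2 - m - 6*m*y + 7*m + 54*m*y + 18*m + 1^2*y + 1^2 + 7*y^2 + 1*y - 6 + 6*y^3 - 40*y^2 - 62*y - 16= m^2*(-6*y - 3) + m*(48*y + 24) + 6*y^3 - 33*y^2 - 60*y - 21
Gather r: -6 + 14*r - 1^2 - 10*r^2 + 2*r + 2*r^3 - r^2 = 2*r^3 - 11*r^2 + 16*r - 7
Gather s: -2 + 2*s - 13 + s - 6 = 3*s - 21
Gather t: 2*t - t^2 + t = -t^2 + 3*t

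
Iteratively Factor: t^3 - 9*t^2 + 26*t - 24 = (t - 3)*(t^2 - 6*t + 8) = (t - 3)*(t - 2)*(t - 4)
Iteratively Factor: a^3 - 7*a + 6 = (a + 3)*(a^2 - 3*a + 2) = (a - 2)*(a + 3)*(a - 1)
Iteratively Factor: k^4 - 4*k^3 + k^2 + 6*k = (k)*(k^3 - 4*k^2 + k + 6) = k*(k - 2)*(k^2 - 2*k - 3) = k*(k - 2)*(k + 1)*(k - 3)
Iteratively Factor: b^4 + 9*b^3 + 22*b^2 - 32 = (b + 4)*(b^3 + 5*b^2 + 2*b - 8) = (b - 1)*(b + 4)*(b^2 + 6*b + 8) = (b - 1)*(b + 4)^2*(b + 2)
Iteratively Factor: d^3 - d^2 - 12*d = (d - 4)*(d^2 + 3*d) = d*(d - 4)*(d + 3)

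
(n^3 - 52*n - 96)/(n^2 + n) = (n^3 - 52*n - 96)/(n*(n + 1))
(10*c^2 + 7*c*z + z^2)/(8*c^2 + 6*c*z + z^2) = (5*c + z)/(4*c + z)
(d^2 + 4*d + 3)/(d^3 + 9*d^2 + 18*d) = (d + 1)/(d*(d + 6))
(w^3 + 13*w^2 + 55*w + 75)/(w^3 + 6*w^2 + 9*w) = (w^2 + 10*w + 25)/(w*(w + 3))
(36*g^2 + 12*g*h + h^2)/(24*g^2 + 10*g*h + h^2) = (6*g + h)/(4*g + h)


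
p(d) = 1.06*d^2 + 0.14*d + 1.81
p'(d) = 2.12*d + 0.14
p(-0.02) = 1.81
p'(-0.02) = 0.10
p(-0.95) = 2.63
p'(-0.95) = -1.87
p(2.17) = 7.11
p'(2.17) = 4.74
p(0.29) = 1.94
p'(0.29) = 0.75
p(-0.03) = 1.81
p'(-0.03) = 0.08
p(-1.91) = 5.41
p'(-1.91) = -3.91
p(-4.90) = 26.57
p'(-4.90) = -10.25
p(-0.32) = 1.87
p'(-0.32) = -0.54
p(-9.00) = 86.41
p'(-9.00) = -18.94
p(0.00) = 1.81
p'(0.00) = 0.14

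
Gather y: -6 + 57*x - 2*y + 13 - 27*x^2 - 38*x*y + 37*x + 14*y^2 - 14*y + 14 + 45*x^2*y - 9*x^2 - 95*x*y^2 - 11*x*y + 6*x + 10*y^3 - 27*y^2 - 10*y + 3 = -36*x^2 + 100*x + 10*y^3 + y^2*(-95*x - 13) + y*(45*x^2 - 49*x - 26) + 24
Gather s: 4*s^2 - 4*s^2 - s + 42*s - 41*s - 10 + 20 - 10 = 0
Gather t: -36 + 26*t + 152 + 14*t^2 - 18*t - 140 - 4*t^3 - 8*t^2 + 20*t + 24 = -4*t^3 + 6*t^2 + 28*t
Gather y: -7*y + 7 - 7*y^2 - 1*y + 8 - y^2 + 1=-8*y^2 - 8*y + 16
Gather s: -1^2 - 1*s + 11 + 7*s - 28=6*s - 18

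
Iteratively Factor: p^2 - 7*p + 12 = (p - 3)*(p - 4)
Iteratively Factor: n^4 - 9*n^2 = (n - 3)*(n^3 + 3*n^2) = (n - 3)*(n + 3)*(n^2) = n*(n - 3)*(n + 3)*(n)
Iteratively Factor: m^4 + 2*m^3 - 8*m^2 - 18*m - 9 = (m + 1)*(m^3 + m^2 - 9*m - 9) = (m + 1)^2*(m^2 - 9) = (m - 3)*(m + 1)^2*(m + 3)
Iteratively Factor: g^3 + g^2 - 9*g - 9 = (g + 1)*(g^2 - 9) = (g - 3)*(g + 1)*(g + 3)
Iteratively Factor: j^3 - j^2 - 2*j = (j)*(j^2 - j - 2) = j*(j - 2)*(j + 1)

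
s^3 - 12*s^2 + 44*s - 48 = (s - 6)*(s - 4)*(s - 2)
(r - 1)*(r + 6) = r^2 + 5*r - 6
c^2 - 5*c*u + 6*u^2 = (c - 3*u)*(c - 2*u)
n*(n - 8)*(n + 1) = n^3 - 7*n^2 - 8*n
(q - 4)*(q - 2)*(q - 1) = q^3 - 7*q^2 + 14*q - 8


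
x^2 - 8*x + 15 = (x - 5)*(x - 3)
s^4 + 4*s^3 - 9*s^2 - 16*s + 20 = (s - 2)*(s - 1)*(s + 2)*(s + 5)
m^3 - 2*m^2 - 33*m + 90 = (m - 5)*(m - 3)*(m + 6)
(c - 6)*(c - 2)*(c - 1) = c^3 - 9*c^2 + 20*c - 12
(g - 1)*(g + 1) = g^2 - 1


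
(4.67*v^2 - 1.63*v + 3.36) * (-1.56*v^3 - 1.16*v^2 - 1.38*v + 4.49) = -7.2852*v^5 - 2.8744*v^4 - 9.7954*v^3 + 19.3201*v^2 - 11.9555*v + 15.0864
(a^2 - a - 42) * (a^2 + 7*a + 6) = a^4 + 6*a^3 - 43*a^2 - 300*a - 252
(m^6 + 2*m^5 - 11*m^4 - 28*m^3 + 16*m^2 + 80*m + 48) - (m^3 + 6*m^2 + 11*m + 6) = m^6 + 2*m^5 - 11*m^4 - 29*m^3 + 10*m^2 + 69*m + 42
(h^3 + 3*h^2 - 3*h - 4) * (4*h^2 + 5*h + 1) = 4*h^5 + 17*h^4 + 4*h^3 - 28*h^2 - 23*h - 4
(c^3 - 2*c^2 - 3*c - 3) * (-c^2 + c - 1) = -c^5 + 3*c^4 + 2*c^2 + 3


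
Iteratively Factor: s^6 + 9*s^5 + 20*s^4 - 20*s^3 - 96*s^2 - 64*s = (s - 2)*(s^5 + 11*s^4 + 42*s^3 + 64*s^2 + 32*s) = (s - 2)*(s + 4)*(s^4 + 7*s^3 + 14*s^2 + 8*s) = (s - 2)*(s + 1)*(s + 4)*(s^3 + 6*s^2 + 8*s) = s*(s - 2)*(s + 1)*(s + 4)*(s^2 + 6*s + 8) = s*(s - 2)*(s + 1)*(s + 2)*(s + 4)*(s + 4)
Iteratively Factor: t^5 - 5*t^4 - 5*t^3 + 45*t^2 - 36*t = (t + 3)*(t^4 - 8*t^3 + 19*t^2 - 12*t) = t*(t + 3)*(t^3 - 8*t^2 + 19*t - 12) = t*(t - 1)*(t + 3)*(t^2 - 7*t + 12) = t*(t - 4)*(t - 1)*(t + 3)*(t - 3)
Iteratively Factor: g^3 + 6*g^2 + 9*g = (g + 3)*(g^2 + 3*g) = g*(g + 3)*(g + 3)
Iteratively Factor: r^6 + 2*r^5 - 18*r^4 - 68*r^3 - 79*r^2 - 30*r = (r + 2)*(r^5 - 18*r^3 - 32*r^2 - 15*r) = (r + 1)*(r + 2)*(r^4 - r^3 - 17*r^2 - 15*r) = r*(r + 1)*(r + 2)*(r^3 - r^2 - 17*r - 15) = r*(r + 1)^2*(r + 2)*(r^2 - 2*r - 15) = r*(r - 5)*(r + 1)^2*(r + 2)*(r + 3)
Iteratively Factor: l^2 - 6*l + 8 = (l - 4)*(l - 2)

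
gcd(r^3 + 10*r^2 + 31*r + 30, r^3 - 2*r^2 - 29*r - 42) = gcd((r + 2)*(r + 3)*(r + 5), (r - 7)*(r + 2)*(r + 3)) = r^2 + 5*r + 6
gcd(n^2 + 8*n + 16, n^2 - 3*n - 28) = n + 4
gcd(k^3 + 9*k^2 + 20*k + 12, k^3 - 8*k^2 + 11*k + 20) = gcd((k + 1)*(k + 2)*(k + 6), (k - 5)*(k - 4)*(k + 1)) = k + 1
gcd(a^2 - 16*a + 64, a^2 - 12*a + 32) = a - 8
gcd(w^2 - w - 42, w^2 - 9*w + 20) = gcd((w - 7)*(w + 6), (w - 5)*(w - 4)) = 1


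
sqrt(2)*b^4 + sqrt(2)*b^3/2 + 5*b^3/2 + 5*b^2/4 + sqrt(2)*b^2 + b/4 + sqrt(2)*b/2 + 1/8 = (b + 1/2)*(b + sqrt(2)/2)^2*(sqrt(2)*b + 1/2)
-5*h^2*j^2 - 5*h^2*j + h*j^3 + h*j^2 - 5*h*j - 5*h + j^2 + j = (-5*h + j)*(j + 1)*(h*j + 1)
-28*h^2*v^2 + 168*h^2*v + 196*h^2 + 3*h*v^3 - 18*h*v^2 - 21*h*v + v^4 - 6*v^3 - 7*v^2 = (-4*h + v)*(7*h + v)*(v - 7)*(v + 1)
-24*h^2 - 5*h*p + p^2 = (-8*h + p)*(3*h + p)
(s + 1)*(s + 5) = s^2 + 6*s + 5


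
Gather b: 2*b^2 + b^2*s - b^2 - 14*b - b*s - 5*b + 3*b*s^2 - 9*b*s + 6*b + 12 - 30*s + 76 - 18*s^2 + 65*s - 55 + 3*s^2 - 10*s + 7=b^2*(s + 1) + b*(3*s^2 - 10*s - 13) - 15*s^2 + 25*s + 40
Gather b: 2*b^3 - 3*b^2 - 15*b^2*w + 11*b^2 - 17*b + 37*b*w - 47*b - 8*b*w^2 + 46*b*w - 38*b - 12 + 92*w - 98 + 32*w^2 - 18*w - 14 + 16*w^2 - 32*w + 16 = 2*b^3 + b^2*(8 - 15*w) + b*(-8*w^2 + 83*w - 102) + 48*w^2 + 42*w - 108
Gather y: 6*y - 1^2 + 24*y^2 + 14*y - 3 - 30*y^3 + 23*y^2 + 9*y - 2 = -30*y^3 + 47*y^2 + 29*y - 6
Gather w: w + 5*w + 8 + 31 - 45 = 6*w - 6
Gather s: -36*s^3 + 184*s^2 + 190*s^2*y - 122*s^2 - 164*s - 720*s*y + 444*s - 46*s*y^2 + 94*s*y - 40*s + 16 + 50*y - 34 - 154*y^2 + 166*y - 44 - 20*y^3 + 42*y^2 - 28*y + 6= -36*s^3 + s^2*(190*y + 62) + s*(-46*y^2 - 626*y + 240) - 20*y^3 - 112*y^2 + 188*y - 56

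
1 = 1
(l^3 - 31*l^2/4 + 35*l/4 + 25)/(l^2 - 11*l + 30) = (l^2 - 11*l/4 - 5)/(l - 6)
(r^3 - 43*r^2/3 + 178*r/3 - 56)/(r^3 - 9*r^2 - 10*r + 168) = (r - 4/3)/(r + 4)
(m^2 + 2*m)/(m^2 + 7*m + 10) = m/(m + 5)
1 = 1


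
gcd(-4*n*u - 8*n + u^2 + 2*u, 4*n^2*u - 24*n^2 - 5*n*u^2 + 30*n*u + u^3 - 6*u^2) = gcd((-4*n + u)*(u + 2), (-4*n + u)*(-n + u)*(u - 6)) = -4*n + u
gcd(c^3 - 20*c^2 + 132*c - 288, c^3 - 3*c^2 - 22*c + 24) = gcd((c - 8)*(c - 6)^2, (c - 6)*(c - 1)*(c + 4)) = c - 6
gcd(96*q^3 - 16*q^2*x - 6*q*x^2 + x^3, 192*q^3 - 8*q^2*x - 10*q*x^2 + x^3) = -24*q^2 - 2*q*x + x^2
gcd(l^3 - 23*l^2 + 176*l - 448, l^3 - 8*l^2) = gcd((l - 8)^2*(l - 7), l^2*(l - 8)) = l - 8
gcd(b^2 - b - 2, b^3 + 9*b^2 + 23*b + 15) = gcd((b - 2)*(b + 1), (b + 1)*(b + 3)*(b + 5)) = b + 1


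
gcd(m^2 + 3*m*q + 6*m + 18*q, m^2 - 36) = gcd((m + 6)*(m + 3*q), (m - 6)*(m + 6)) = m + 6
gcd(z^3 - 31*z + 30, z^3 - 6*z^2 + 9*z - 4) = z - 1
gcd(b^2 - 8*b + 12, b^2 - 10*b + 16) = b - 2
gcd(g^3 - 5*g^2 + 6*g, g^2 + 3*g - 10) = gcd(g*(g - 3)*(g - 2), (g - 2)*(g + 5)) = g - 2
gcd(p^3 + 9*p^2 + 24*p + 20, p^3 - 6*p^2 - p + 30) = p + 2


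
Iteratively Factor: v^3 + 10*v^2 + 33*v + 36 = (v + 3)*(v^2 + 7*v + 12) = (v + 3)*(v + 4)*(v + 3)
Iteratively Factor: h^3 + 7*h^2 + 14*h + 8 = (h + 2)*(h^2 + 5*h + 4) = (h + 2)*(h + 4)*(h + 1)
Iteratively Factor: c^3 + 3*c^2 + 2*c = (c)*(c^2 + 3*c + 2) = c*(c + 2)*(c + 1)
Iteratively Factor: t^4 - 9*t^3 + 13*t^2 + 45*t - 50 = (t + 2)*(t^3 - 11*t^2 + 35*t - 25) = (t - 5)*(t + 2)*(t^2 - 6*t + 5) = (t - 5)*(t - 1)*(t + 2)*(t - 5)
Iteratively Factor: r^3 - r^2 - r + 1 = (r - 1)*(r^2 - 1) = (r - 1)*(r + 1)*(r - 1)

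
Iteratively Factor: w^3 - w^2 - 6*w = (w)*(w^2 - w - 6) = w*(w + 2)*(w - 3)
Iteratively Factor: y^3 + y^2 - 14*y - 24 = (y + 2)*(y^2 - y - 12) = (y + 2)*(y + 3)*(y - 4)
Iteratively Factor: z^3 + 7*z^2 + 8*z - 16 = (z + 4)*(z^2 + 3*z - 4) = (z - 1)*(z + 4)*(z + 4)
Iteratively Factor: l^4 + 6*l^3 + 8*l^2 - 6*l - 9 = (l + 3)*(l^3 + 3*l^2 - l - 3) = (l + 1)*(l + 3)*(l^2 + 2*l - 3) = (l - 1)*(l + 1)*(l + 3)*(l + 3)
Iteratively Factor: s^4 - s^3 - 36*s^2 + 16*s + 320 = (s + 4)*(s^3 - 5*s^2 - 16*s + 80) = (s + 4)^2*(s^2 - 9*s + 20) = (s - 4)*(s + 4)^2*(s - 5)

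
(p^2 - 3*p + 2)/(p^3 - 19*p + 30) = (p - 1)/(p^2 + 2*p - 15)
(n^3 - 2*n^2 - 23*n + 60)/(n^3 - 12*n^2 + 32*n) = (n^2 + 2*n - 15)/(n*(n - 8))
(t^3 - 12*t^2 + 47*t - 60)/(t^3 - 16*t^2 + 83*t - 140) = (t - 3)/(t - 7)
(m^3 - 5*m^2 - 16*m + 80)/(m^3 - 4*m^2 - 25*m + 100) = (m + 4)/(m + 5)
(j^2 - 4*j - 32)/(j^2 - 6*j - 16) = (j + 4)/(j + 2)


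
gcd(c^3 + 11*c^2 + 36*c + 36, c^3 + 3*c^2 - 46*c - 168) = c + 6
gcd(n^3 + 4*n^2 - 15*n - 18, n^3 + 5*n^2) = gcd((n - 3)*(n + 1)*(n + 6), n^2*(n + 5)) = 1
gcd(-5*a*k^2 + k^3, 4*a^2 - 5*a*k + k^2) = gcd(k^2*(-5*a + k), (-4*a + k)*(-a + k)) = 1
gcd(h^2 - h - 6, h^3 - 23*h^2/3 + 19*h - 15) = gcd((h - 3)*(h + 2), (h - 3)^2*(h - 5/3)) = h - 3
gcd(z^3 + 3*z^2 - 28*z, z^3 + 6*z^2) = z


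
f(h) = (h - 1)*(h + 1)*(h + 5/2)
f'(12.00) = 491.00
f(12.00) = 2073.50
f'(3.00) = 41.00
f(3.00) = 44.00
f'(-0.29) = -2.20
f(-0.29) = -2.02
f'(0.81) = 5.02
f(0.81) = -1.14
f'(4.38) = 78.45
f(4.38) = 125.11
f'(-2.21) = 2.60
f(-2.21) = 1.13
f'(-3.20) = 13.72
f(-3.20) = -6.47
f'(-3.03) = 11.39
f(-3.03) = -4.34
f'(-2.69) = 7.26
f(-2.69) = -1.18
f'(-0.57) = -2.88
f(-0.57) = -1.30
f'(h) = (h - 1)*(h + 1) + (h - 1)*(h + 5/2) + (h + 1)*(h + 5/2)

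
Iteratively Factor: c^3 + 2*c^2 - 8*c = (c + 4)*(c^2 - 2*c) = c*(c + 4)*(c - 2)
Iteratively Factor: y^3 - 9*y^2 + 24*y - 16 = (y - 4)*(y^2 - 5*y + 4) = (y - 4)^2*(y - 1)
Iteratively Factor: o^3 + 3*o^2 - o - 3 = (o - 1)*(o^2 + 4*o + 3) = (o - 1)*(o + 3)*(o + 1)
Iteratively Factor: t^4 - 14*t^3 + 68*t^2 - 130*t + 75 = (t - 5)*(t^3 - 9*t^2 + 23*t - 15) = (t - 5)*(t - 3)*(t^2 - 6*t + 5) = (t - 5)*(t - 3)*(t - 1)*(t - 5)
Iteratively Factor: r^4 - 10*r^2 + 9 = (r + 3)*(r^3 - 3*r^2 - r + 3) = (r - 3)*(r + 3)*(r^2 - 1) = (r - 3)*(r - 1)*(r + 3)*(r + 1)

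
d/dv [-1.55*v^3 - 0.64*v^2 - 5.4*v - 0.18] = -4.65*v^2 - 1.28*v - 5.4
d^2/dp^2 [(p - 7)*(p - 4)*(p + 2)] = 6*p - 18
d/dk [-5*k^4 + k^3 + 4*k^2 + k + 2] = -20*k^3 + 3*k^2 + 8*k + 1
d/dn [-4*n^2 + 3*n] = 3 - 8*n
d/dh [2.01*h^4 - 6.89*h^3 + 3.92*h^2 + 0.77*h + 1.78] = 8.04*h^3 - 20.67*h^2 + 7.84*h + 0.77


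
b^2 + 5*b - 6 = (b - 1)*(b + 6)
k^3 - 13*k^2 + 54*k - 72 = (k - 6)*(k - 4)*(k - 3)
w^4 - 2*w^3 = w^3*(w - 2)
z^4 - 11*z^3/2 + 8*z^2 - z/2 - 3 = (z - 3)*(z - 2)*(z - 1)*(z + 1/2)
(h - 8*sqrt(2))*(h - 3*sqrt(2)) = h^2 - 11*sqrt(2)*h + 48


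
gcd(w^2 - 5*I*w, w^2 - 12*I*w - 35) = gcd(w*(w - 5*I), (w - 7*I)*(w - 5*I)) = w - 5*I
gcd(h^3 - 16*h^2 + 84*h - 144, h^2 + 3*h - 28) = h - 4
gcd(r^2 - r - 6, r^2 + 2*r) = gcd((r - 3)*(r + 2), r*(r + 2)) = r + 2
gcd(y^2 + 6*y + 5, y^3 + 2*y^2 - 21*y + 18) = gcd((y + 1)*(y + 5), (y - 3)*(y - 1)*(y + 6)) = 1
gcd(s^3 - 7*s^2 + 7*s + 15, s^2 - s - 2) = s + 1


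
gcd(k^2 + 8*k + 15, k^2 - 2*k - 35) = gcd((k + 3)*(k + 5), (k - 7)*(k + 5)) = k + 5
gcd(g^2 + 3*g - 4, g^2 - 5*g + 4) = g - 1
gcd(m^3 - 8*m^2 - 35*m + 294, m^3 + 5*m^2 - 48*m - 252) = m^2 - m - 42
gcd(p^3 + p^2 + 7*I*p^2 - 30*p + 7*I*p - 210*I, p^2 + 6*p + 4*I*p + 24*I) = p + 6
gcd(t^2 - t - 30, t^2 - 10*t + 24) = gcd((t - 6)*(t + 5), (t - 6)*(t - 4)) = t - 6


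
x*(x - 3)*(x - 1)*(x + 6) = x^4 + 2*x^3 - 21*x^2 + 18*x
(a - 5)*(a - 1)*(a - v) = a^3 - a^2*v - 6*a^2 + 6*a*v + 5*a - 5*v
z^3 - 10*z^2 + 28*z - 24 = (z - 6)*(z - 2)^2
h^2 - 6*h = h*(h - 6)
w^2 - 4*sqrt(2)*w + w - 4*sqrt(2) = (w + 1)*(w - 4*sqrt(2))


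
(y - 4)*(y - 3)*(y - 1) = y^3 - 8*y^2 + 19*y - 12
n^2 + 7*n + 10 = (n + 2)*(n + 5)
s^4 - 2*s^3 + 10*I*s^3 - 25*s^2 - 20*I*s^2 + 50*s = s*(s - 2)*(s + 5*I)^2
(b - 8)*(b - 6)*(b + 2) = b^3 - 12*b^2 + 20*b + 96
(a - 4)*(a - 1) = a^2 - 5*a + 4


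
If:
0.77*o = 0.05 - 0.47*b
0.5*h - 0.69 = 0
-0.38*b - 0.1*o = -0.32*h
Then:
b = 1.36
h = 1.38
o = -0.77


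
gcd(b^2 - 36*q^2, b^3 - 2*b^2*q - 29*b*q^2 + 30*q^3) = -b + 6*q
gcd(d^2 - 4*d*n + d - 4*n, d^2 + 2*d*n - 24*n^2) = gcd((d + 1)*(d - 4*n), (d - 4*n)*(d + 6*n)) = d - 4*n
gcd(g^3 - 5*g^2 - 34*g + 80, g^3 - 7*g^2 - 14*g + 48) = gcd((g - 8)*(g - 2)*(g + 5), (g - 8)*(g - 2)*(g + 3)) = g^2 - 10*g + 16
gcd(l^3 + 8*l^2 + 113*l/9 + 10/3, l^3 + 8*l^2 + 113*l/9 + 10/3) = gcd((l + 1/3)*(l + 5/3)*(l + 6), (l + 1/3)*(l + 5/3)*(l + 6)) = l^3 + 8*l^2 + 113*l/9 + 10/3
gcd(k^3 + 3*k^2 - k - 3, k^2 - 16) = 1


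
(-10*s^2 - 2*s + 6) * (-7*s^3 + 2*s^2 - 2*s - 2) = 70*s^5 - 6*s^4 - 26*s^3 + 36*s^2 - 8*s - 12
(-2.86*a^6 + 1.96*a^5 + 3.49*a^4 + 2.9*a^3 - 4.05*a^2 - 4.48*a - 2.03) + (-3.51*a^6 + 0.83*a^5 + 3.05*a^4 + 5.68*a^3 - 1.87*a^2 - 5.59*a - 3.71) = -6.37*a^6 + 2.79*a^5 + 6.54*a^4 + 8.58*a^3 - 5.92*a^2 - 10.07*a - 5.74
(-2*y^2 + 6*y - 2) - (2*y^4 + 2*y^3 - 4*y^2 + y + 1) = -2*y^4 - 2*y^3 + 2*y^2 + 5*y - 3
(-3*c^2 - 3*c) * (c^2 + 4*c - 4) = -3*c^4 - 15*c^3 + 12*c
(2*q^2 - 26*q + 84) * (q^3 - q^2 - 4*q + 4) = 2*q^5 - 28*q^4 + 102*q^3 + 28*q^2 - 440*q + 336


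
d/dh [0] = 0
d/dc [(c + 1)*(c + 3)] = 2*c + 4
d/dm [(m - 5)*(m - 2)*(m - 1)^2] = 4*m^3 - 27*m^2 + 50*m - 27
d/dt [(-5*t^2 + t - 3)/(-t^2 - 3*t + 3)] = 2*(8*t^2 - 18*t - 3)/(t^4 + 6*t^3 + 3*t^2 - 18*t + 9)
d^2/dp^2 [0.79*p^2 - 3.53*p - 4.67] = 1.58000000000000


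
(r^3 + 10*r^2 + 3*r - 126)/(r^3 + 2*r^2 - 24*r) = (r^2 + 4*r - 21)/(r*(r - 4))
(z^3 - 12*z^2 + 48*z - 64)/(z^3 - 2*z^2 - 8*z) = (z^2 - 8*z + 16)/(z*(z + 2))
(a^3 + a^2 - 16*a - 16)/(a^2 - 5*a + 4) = (a^2 + 5*a + 4)/(a - 1)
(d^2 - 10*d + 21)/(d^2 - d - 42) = (d - 3)/(d + 6)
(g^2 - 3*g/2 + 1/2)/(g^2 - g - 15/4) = 2*(-2*g^2 + 3*g - 1)/(-4*g^2 + 4*g + 15)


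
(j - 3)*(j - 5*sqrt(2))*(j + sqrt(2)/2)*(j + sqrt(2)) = j^4 - 7*sqrt(2)*j^3/2 - 3*j^3 - 14*j^2 + 21*sqrt(2)*j^2/2 - 5*sqrt(2)*j + 42*j + 15*sqrt(2)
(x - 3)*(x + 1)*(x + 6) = x^3 + 4*x^2 - 15*x - 18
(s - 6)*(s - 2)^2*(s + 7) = s^4 - 3*s^3 - 42*s^2 + 172*s - 168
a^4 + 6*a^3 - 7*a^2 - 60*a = a*(a - 3)*(a + 4)*(a + 5)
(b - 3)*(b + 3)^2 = b^3 + 3*b^2 - 9*b - 27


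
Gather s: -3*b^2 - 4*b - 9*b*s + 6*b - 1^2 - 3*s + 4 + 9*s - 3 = -3*b^2 + 2*b + s*(6 - 9*b)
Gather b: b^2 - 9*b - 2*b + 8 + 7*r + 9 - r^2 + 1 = b^2 - 11*b - r^2 + 7*r + 18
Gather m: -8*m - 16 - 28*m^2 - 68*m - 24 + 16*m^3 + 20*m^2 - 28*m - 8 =16*m^3 - 8*m^2 - 104*m - 48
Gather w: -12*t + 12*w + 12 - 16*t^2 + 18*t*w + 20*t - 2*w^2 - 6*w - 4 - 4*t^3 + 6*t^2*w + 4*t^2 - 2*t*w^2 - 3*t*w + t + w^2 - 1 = -4*t^3 - 12*t^2 + 9*t + w^2*(-2*t - 1) + w*(6*t^2 + 15*t + 6) + 7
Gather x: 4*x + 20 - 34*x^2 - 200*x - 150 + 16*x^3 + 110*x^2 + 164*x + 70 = 16*x^3 + 76*x^2 - 32*x - 60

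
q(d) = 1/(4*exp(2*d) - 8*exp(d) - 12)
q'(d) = (-8*exp(2*d) + 8*exp(d))/(4*exp(2*d) - 8*exp(d) - 12)^2 = (1 - exp(d))*exp(d)/(2*(-exp(2*d) + 2*exp(d) + 3)^2)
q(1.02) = -0.29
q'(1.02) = -3.36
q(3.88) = 0.00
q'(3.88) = -0.00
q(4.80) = 0.00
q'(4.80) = -0.00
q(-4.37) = -0.08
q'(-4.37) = 0.00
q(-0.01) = -0.06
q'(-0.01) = 0.00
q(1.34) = 0.06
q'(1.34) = -0.35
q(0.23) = -0.06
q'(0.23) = -0.01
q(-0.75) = -0.07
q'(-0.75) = 0.01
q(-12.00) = -0.08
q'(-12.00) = 0.00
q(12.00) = 0.00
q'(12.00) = 0.00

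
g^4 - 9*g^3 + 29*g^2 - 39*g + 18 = (g - 3)^2*(g - 2)*(g - 1)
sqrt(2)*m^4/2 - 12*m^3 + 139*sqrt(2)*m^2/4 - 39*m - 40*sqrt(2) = (m - 8*sqrt(2))*(m - 5*sqrt(2)/2)*(m - 2*sqrt(2))*(sqrt(2)*m/2 + 1/2)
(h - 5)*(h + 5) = h^2 - 25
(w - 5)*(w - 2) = w^2 - 7*w + 10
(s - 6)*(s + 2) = s^2 - 4*s - 12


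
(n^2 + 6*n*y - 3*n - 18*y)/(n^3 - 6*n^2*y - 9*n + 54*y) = (-n - 6*y)/(-n^2 + 6*n*y - 3*n + 18*y)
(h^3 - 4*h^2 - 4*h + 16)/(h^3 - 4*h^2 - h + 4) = (h^2 - 4)/(h^2 - 1)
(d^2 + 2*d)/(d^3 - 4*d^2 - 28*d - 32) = d/(d^2 - 6*d - 16)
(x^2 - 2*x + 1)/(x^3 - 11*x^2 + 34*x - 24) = (x - 1)/(x^2 - 10*x + 24)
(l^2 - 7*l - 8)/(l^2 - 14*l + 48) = (l + 1)/(l - 6)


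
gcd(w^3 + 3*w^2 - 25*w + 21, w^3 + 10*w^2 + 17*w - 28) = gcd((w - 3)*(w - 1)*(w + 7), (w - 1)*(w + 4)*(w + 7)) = w^2 + 6*w - 7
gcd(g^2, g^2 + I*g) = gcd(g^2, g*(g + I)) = g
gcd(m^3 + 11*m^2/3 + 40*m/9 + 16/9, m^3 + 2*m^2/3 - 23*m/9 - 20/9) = m^2 + 7*m/3 + 4/3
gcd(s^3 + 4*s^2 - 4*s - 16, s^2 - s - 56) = 1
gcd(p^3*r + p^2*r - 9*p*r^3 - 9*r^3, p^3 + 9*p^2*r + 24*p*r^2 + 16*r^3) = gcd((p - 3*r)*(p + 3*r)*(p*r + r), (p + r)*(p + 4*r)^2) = 1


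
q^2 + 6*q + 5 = (q + 1)*(q + 5)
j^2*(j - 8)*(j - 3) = j^4 - 11*j^3 + 24*j^2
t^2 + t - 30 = (t - 5)*(t + 6)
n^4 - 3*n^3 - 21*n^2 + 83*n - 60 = (n - 4)*(n - 3)*(n - 1)*(n + 5)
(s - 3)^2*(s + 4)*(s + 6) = s^4 + 4*s^3 - 27*s^2 - 54*s + 216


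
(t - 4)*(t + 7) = t^2 + 3*t - 28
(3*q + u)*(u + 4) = 3*q*u + 12*q + u^2 + 4*u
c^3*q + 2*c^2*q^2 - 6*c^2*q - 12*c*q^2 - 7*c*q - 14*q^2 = (c - 7)*(c + 2*q)*(c*q + q)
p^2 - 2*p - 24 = (p - 6)*(p + 4)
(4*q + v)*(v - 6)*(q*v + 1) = 4*q^2*v^2 - 24*q^2*v + q*v^3 - 6*q*v^2 + 4*q*v - 24*q + v^2 - 6*v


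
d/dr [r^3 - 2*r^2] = r*(3*r - 4)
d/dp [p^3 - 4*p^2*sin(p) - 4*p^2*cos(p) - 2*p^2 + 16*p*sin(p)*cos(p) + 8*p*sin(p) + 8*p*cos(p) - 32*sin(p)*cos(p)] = -4*sqrt(2)*p^2*cos(p + pi/4) + 3*p^2 - 16*p*sin(p) + 16*p*cos(2*p) - 4*p + 8*sin(2*p) + 8*sqrt(2)*sin(p + pi/4) - 32*cos(2*p)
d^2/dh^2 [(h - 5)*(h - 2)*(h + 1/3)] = 6*h - 40/3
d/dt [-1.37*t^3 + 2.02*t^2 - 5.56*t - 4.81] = -4.11*t^2 + 4.04*t - 5.56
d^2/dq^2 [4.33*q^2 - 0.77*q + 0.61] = 8.66000000000000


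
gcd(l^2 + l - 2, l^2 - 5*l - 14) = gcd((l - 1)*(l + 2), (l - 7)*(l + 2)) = l + 2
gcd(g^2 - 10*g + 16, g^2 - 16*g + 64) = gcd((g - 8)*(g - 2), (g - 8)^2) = g - 8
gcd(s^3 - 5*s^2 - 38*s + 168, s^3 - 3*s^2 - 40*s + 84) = s^2 - s - 42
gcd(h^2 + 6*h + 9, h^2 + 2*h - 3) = h + 3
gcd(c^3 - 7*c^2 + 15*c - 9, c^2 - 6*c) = 1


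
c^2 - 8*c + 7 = (c - 7)*(c - 1)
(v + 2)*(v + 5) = v^2 + 7*v + 10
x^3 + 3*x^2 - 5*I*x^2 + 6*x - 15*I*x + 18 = (x + 3)*(x - 6*I)*(x + I)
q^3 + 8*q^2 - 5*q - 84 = (q - 3)*(q + 4)*(q + 7)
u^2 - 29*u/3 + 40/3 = (u - 8)*(u - 5/3)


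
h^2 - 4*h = h*(h - 4)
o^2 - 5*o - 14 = (o - 7)*(o + 2)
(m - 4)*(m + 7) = m^2 + 3*m - 28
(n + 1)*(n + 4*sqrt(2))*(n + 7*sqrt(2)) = n^3 + n^2 + 11*sqrt(2)*n^2 + 11*sqrt(2)*n + 56*n + 56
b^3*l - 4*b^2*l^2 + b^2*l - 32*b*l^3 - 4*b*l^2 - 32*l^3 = (b - 8*l)*(b + 4*l)*(b*l + l)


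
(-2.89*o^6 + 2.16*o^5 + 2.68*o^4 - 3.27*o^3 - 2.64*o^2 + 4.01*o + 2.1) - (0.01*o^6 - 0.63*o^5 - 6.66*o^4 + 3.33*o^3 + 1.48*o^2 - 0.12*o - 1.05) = -2.9*o^6 + 2.79*o^5 + 9.34*o^4 - 6.6*o^3 - 4.12*o^2 + 4.13*o + 3.15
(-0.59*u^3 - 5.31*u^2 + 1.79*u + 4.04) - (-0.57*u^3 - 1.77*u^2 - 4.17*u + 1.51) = -0.02*u^3 - 3.54*u^2 + 5.96*u + 2.53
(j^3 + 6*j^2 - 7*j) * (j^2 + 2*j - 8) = j^5 + 8*j^4 - 3*j^3 - 62*j^2 + 56*j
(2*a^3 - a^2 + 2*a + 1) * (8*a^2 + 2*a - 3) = 16*a^5 - 4*a^4 + 8*a^3 + 15*a^2 - 4*a - 3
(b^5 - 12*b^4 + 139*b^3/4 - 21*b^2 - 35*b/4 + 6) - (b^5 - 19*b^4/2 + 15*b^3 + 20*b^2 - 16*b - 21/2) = -5*b^4/2 + 79*b^3/4 - 41*b^2 + 29*b/4 + 33/2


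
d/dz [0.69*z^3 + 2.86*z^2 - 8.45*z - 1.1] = 2.07*z^2 + 5.72*z - 8.45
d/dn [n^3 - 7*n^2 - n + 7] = 3*n^2 - 14*n - 1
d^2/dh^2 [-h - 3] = 0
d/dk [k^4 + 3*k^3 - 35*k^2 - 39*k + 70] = 4*k^3 + 9*k^2 - 70*k - 39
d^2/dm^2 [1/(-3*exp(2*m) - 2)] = (24 - 36*exp(2*m))*exp(2*m)/(3*exp(2*m) + 2)^3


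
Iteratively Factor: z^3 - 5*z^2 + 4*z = (z - 1)*(z^2 - 4*z) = (z - 4)*(z - 1)*(z)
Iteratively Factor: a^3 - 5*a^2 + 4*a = (a - 4)*(a^2 - a) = (a - 4)*(a - 1)*(a)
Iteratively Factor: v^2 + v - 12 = (v + 4)*(v - 3)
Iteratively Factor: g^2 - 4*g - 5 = (g + 1)*(g - 5)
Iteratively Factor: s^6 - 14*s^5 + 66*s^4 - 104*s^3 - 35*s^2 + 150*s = (s - 2)*(s^5 - 12*s^4 + 42*s^3 - 20*s^2 - 75*s) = (s - 3)*(s - 2)*(s^4 - 9*s^3 + 15*s^2 + 25*s) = (s - 3)*(s - 2)*(s + 1)*(s^3 - 10*s^2 + 25*s) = (s - 5)*(s - 3)*(s - 2)*(s + 1)*(s^2 - 5*s) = s*(s - 5)*(s - 3)*(s - 2)*(s + 1)*(s - 5)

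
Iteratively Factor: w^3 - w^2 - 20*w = (w + 4)*(w^2 - 5*w) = w*(w + 4)*(w - 5)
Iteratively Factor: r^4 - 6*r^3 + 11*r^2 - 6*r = (r - 1)*(r^3 - 5*r^2 + 6*r) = (r - 3)*(r - 1)*(r^2 - 2*r) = r*(r - 3)*(r - 1)*(r - 2)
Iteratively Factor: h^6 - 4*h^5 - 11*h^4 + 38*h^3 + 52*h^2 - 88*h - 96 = (h - 3)*(h^5 - h^4 - 14*h^3 - 4*h^2 + 40*h + 32) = (h - 3)*(h + 2)*(h^4 - 3*h^3 - 8*h^2 + 12*h + 16) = (h - 3)*(h + 1)*(h + 2)*(h^3 - 4*h^2 - 4*h + 16) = (h - 3)*(h + 1)*(h + 2)^2*(h^2 - 6*h + 8) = (h - 3)*(h - 2)*(h + 1)*(h + 2)^2*(h - 4)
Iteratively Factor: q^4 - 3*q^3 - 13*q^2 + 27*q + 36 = (q + 1)*(q^3 - 4*q^2 - 9*q + 36) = (q + 1)*(q + 3)*(q^2 - 7*q + 12) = (q - 3)*(q + 1)*(q + 3)*(q - 4)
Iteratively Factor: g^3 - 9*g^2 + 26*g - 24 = (g - 4)*(g^2 - 5*g + 6) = (g - 4)*(g - 3)*(g - 2)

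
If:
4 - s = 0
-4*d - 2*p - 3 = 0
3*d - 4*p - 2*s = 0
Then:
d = 2/11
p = -41/22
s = 4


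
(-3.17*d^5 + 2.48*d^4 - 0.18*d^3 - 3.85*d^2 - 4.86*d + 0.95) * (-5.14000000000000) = 16.2938*d^5 - 12.7472*d^4 + 0.9252*d^3 + 19.789*d^2 + 24.9804*d - 4.883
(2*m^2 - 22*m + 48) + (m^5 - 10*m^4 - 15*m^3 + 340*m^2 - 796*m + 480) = m^5 - 10*m^4 - 15*m^3 + 342*m^2 - 818*m + 528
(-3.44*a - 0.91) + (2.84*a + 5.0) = 4.09 - 0.6*a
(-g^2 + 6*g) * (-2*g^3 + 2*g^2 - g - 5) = 2*g^5 - 14*g^4 + 13*g^3 - g^2 - 30*g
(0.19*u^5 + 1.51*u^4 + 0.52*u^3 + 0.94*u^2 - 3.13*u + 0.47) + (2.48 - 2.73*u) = 0.19*u^5 + 1.51*u^4 + 0.52*u^3 + 0.94*u^2 - 5.86*u + 2.95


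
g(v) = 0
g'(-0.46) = 0.00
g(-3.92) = 0.00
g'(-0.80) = 0.00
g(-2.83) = 0.00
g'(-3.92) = 0.00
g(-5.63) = 0.00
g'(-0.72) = 0.00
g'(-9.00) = 0.00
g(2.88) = 0.00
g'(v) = 0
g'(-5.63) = 0.00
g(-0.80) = 0.00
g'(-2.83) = 0.00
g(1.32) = 0.00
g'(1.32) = 0.00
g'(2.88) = 0.00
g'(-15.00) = 0.00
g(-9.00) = 0.00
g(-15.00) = 0.00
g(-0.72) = 0.00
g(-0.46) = 0.00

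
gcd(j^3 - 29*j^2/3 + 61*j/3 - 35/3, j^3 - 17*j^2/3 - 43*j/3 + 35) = j^2 - 26*j/3 + 35/3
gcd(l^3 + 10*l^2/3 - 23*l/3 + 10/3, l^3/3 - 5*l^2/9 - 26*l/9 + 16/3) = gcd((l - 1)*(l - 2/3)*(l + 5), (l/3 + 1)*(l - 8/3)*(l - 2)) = 1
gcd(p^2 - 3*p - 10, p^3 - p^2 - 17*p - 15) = p - 5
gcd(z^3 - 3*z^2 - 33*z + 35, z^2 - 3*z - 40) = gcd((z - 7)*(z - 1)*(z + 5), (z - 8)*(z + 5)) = z + 5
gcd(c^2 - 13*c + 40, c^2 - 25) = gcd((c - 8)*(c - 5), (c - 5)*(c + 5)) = c - 5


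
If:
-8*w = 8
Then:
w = -1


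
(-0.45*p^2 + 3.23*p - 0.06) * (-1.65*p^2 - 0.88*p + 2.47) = 0.7425*p^4 - 4.9335*p^3 - 3.8549*p^2 + 8.0309*p - 0.1482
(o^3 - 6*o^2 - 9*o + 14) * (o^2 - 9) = o^5 - 6*o^4 - 18*o^3 + 68*o^2 + 81*o - 126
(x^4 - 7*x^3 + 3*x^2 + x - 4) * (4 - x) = -x^5 + 11*x^4 - 31*x^3 + 11*x^2 + 8*x - 16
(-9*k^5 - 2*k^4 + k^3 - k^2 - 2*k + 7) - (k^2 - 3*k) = -9*k^5 - 2*k^4 + k^3 - 2*k^2 + k + 7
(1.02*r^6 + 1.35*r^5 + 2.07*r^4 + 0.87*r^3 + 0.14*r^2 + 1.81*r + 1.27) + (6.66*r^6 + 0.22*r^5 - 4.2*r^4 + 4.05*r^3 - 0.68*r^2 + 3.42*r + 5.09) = 7.68*r^6 + 1.57*r^5 - 2.13*r^4 + 4.92*r^3 - 0.54*r^2 + 5.23*r + 6.36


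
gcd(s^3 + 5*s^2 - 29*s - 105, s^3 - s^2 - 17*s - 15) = s^2 - 2*s - 15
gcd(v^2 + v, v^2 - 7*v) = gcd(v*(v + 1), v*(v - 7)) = v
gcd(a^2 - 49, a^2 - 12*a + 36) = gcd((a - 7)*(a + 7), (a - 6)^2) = 1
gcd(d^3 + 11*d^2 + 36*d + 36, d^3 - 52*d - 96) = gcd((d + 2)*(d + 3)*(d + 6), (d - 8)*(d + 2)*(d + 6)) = d^2 + 8*d + 12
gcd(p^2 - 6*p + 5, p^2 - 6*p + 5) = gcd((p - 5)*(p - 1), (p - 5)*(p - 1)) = p^2 - 6*p + 5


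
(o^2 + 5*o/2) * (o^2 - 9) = o^4 + 5*o^3/2 - 9*o^2 - 45*o/2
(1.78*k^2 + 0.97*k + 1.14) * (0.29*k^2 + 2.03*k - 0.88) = 0.5162*k^4 + 3.8947*k^3 + 0.7333*k^2 + 1.4606*k - 1.0032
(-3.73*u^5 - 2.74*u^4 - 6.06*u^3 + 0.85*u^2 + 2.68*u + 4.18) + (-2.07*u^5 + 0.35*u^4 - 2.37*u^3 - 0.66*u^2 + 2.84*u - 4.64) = -5.8*u^5 - 2.39*u^4 - 8.43*u^3 + 0.19*u^2 + 5.52*u - 0.46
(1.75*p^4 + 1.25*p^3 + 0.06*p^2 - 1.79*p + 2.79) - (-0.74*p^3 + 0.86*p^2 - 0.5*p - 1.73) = 1.75*p^4 + 1.99*p^3 - 0.8*p^2 - 1.29*p + 4.52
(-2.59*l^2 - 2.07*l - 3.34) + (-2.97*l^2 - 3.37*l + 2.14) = -5.56*l^2 - 5.44*l - 1.2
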